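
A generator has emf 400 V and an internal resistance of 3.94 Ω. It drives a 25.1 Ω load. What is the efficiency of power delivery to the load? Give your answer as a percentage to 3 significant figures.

86.4 %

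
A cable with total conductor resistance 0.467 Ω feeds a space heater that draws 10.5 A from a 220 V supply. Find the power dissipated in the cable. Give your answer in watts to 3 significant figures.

51.5 W

Only the current and the line resistance are needed for the I²R loss.
The cable carries the full 10.5 A.
P_line = I² R_line = (10.50)² × 0.467 = 51.49 W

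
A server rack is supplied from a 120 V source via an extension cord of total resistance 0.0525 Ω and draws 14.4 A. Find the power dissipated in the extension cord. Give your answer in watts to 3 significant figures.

Only the current and the line resistance are needed for the I²R loss.
The extension cord carries the full 14.4 A.
P_line = I² R_line = (14.40)² × 0.0525 = 10.89 W

10.9 W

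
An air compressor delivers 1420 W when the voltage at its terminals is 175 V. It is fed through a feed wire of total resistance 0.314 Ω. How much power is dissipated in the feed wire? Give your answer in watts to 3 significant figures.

The feed wire and load are in series, so the same current flows in both; the loss is I²R_line.
I = P / V = 1420 / 175 = 8.114 A through the feed wire.
P_line = I² R_line = (8.114)² × 0.314 = 20.67 W

20.7 W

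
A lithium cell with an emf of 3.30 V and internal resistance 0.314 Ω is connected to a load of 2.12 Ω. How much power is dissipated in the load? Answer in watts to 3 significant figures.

3.90 W

Load and internal resistance form a series loop — compute the loop current, then the load power via I²R.
I = ε / (r + R) = 3.30 / (0.314 + 2.12) = 1.356 A
P_load = I² R = (1.356)² × 2.12 = 3.897 W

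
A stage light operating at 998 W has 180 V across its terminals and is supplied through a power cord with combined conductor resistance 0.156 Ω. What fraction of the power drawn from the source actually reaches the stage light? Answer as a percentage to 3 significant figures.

I = P / V = 998 / 180 = 5.544 A through the power cord.
P_line = I² R_line = (5.544)² × 0.156 = 4.796 W
P_source = P_load + P_line = 998.0 + 4.796 = 1003 W
η = P_load / P_source = 998.0 / 1003 = 0.9952

99.5 %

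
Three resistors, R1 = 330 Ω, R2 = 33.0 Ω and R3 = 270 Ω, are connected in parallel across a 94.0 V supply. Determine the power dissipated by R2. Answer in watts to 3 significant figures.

Each parallel branch sees the full supply voltage, so P = V²/R applies directly to the target branch.
P_R2 = V² / R2 = (94.0)² / 33.0 Ω = 267.8 W

268 W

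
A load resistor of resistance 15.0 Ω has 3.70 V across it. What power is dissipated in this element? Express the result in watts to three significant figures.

0.913 W

With V across and R both known, P = V²/R gives the dissipation directly.
P = (3.70 V)² / 15.0 Ω = 0.9127 W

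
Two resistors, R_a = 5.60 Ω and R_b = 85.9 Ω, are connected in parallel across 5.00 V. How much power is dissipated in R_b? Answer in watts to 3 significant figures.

Each parallel branch sees the full supply voltage, so P = V²/R applies directly to the target branch.
P_R_b = V² / R_b = (5.00)² / 85.9 Ω = 0.2910 W

0.291 W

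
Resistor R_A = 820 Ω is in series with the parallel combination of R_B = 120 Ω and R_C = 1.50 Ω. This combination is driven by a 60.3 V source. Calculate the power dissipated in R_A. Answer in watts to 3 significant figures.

Replace R_B and R_C with their parallel equivalent so the circuit becomes R_A in series with R_p.
R_p = (120×1.50)/(120+1.50) = 1.481 Ω
R_total = 820 + 1.481 = 821.5 Ω
I = V / R_total = 60.3 / 821.5 = 0.07340 A
All the current flows through R_A; use P = I²R.
P_R_A = (0.07340)² × 820 = 4.418 W

4.42 W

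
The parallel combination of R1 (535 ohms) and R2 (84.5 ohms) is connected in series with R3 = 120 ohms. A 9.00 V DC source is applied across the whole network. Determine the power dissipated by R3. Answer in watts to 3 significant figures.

Collapse the R1‖R2 pair into one equivalent R_p; then R_p and R3 form a series string.
R_p = (535×84.5)/(535+84.5) = 72.97 Ω
R_total = R_p + 120 = 72.97 + 120 = 193.0 Ω
I = V / R_total = 9.00 / 193.0 = 0.04664 A
R3 is the series element, so its power is I²R.
P_R3 = (0.04664)² × 120 = 0.2610 W

0.261 W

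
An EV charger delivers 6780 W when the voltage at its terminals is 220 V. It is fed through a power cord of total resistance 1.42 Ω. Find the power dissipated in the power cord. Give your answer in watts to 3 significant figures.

Only the current and the line resistance are needed for the I²R loss.
I = P / V = 6780 / 220 = 30.82 A through the power cord.
P_line = I² R_line = (30.82)² × 1.42 = 1349 W

1350 W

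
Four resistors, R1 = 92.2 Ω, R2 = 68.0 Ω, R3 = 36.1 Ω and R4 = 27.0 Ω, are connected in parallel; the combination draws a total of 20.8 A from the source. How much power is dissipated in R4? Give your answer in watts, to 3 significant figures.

1970 W

We need the common branch voltage; get it from I_total × R_eq, then P = V²/R for the branch.
1/R_eq = 1/92.2 + 1/68.0 + 1/36.1 + 1/27.0 ⇒ R_eq = 11.08 Ω
V = I_total × R_eq = 20.80 × 11.08 = 230.4 V
P_R4 = V² / R4 = (230.4)² / 27.0 = 1966 W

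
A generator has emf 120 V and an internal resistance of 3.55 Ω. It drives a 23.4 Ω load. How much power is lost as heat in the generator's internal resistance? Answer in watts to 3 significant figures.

The internal resistance carries the same current as the load; P_int = I²r.
I = ε / (r + R) = 120 / (3.55 + 23.4) = 4.453 A
P_int = I² r = (4.453)² × 3.55 = 70.38 W

70.4 W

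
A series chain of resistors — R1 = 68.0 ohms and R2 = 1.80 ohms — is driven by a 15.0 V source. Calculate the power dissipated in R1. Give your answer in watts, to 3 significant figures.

In a series string the same current flows through every resistor — find that current, then P = I²R for the one we want.
R_total = 68.0 + 1.80 = 69.80 Ω
I = V / R_total = 15.0 / 69.80 = 0.2149 A
P_R1 = I² × R1 = (0.2149)² × 68.0 = 3.140 W

3.14 W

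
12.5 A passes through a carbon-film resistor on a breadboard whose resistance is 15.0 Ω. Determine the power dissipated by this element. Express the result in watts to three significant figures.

Knowing I and R, the power is just I²R — no need to find V first.
P = (12.50 A)² × 15.0 Ω = 2344 W

2340 W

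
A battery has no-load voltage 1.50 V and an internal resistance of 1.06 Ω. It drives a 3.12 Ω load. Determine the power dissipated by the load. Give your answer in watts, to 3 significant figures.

0.402 W

The internal resistance and the load are in series, so the same I flows through both; get I from ε/(r+R), then I²R for the load.
I = ε / (r + R) = 1.50 / (1.06 + 3.12) = 0.3589 A
P_load = I² R = (0.3589)² × 3.12 = 0.4018 W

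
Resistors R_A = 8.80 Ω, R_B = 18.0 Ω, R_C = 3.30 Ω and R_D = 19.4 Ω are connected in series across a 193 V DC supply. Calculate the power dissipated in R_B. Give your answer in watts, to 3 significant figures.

274 W

The current is common to all series resistors; compute it, then apply P = I²R for the target.
R_total = 8.80 + 18.0 + 3.30 + 19.4 = 49.50 Ω
I = V / R_total = 193 / 49.50 = 3.899 A
P_R_B = I² × R_B = (3.899)² × 18.0 = 273.6 W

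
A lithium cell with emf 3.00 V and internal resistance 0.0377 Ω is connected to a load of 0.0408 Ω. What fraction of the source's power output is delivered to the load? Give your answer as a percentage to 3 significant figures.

52.0 %

η = P_load/(P_load+P_int) = I²R/(I²R+I²r) = R/(R+r) — the I² cancels for series elements.
η = R / (R + r) = 0.0408 / (0.0408 + 0.0377) = 0.5197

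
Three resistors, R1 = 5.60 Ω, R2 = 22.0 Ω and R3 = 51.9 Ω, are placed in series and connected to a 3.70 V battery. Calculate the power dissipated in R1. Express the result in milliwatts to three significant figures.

12.1 mW

Series elements share the same current, so find I first, then use P = I²R.
R_total = 5.60 + 22.0 + 51.9 = 79.50 Ω
I = V / R_total = 3.70 / 79.50 = 0.04654 A
P_R1 = I² × R1 = (0.04654)² × 5.60 = 0.01213 W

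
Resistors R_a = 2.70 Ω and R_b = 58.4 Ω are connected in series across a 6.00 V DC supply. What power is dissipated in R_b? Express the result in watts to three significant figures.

Series elements share the same current, so find I first, then use P = I²R.
R_total = 2.70 + 58.4 = 61.10 Ω
I = V / R_total = 6.00 / 61.10 = 0.09820 A
P_R_b = I² × R_b = (0.09820)² × 58.4 = 0.5632 W

0.563 W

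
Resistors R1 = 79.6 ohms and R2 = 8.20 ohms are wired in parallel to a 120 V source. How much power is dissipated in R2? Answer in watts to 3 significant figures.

R2 sits directly across the source, so P = V²/R with V = 120 V.
P_R2 = V² / R2 = (120)² / 8.20 Ω = 1756 W

1760 W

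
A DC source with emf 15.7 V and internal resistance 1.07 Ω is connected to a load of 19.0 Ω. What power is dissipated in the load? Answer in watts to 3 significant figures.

11.6 W

The internal resistance and the load are in series, so the same I flows through both; get I from ε/(r+R), then I²R for the load.
I = ε / (r + R) = 15.7 / (1.07 + 19.0) = 0.7823 A
P_load = I² R = (0.7823)² × 19.0 = 11.63 W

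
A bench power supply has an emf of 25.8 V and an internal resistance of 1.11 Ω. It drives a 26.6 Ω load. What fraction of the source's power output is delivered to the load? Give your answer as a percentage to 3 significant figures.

Both r and R carry the same current, so the power split is just the resistance split: η = R/(R+r).
η = R / (R + r) = 26.6 / (26.6 + 1.11) = 0.9599

96.0 %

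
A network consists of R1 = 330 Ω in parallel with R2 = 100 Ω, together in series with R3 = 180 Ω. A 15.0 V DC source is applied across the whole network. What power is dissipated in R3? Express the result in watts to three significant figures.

Reduce the parallel combination to a single R_p; the circuit then becomes R_p in series with the remaining resistor.
R_p = (330×100)/(330+100) = 76.74 Ω
R_total = R_p + 180 = 76.74 + 180 = 256.7 Ω
I = V / R_total = 15.0 / 256.7 = 0.05842 A
R3 carries the full series current, so P = I²R.
P_R3 = (0.05842)² × 180 = 0.6144 W

0.614 W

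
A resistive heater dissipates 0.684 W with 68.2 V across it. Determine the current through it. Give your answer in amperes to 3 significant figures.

Inverting the appropriate power form: I = P / V.
I = 0.684 / 68.2 = 0.01003 A

0.0100 A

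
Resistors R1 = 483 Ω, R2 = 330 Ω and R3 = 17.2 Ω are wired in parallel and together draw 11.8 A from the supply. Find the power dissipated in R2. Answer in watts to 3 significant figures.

106 W

We need the common branch voltage; get it from I_total × R_eq, then P = V²/R for the branch.
1/R_eq = 1/483 + 1/330 + 1/17.2 ⇒ R_eq = 15.81 Ω
V = I_total × R_eq = 11.80 × 15.81 = 186.6 V
P_R2 = V² / R2 = (186.6)² / 330 = 105.5 W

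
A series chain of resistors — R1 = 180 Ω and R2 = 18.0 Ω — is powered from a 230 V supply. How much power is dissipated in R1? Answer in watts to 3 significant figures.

Since the resistors are in series they all carry the loop current I = V/R_total; the power in any one is I²R.
R_total = 180 + 18.0 = 198.0 Ω
I = V / R_total = 230 / 198.0 = 1.162 A
P_R1 = I² × R1 = (1.162)² × 180 = 242.9 W

243 W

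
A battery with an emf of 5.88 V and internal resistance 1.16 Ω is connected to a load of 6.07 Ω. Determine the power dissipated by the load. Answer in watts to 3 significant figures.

4.01 W

With r and R in series, I = ε/(r+R); the load dissipates I²R.
I = ε / (r + R) = 5.88 / (1.16 + 6.07) = 0.8133 A
P_load = I² R = (0.8133)² × 6.07 = 4.015 W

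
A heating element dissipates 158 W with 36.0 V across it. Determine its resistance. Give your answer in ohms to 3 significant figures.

8.20 Ω

Inverting the appropriate power form: R = V² / P.
R = (36.0)² / 158 = 8.203 Ω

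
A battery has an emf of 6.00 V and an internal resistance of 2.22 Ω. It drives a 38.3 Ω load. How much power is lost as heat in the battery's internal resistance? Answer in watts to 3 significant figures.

0.0487 W

The source's internal resistance is just another series element carrying I; its dissipation is I²r.
I = ε / (r + R) = 6.00 / (2.22 + 38.3) = 0.1481 A
P_int = I² r = (0.1481)² × 2.22 = 0.04868 W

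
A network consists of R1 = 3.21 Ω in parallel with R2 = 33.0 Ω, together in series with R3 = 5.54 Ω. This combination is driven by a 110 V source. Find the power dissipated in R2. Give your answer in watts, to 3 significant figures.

First find R_p for the parallel pair, then treat R_p + R3 as a series loop.
R_p = (3.21×33.0)/(3.21+33.0) = 2.925 Ω
R_total = R_p + 5.54 = 2.925 + 5.54 = 8.465 Ω
I = V / R_total = 110 / 8.465 = 12.99 A
Voltage across the parallel pair: V_p = I × R_p = 12.99 × 2.925 = 38.01 V
R2 sits across V_p; its power is V_p²/R.
P_R2 = (38.01)² / 33.0 = 43.79 W

43.8 W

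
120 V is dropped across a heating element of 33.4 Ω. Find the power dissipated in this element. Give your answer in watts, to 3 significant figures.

431 W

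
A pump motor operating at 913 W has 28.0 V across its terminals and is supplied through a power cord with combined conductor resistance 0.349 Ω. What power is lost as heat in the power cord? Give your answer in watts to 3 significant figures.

The power cord is a series resistance carrying the load current; its dissipation is I²R_line.
I = P / V = 913 / 28.0 = 32.61 A through the power cord.
P_line = I² R_line = (32.61)² × 0.349 = 371.1 W

371 W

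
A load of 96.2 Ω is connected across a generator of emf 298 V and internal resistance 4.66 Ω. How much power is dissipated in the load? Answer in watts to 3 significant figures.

Find the circuit current first, then P = I²R for the load (series elements share I).
I = ε / (r + R) = 298 / (4.66 + 96.2) = 2.955 A
P_load = I² R = (2.955)² × 96.2 = 839.8 W

840 W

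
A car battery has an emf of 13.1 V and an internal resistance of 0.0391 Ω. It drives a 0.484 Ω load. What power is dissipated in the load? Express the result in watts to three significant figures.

304 W

The internal resistance and the load are in series, so the same I flows through both; get I from ε/(r+R), then I²R for the load.
I = ε / (r + R) = 13.1 / (0.0391 + 0.484) = 25.04 A
P_load = I² R = (25.04)² × 0.484 = 303.5 W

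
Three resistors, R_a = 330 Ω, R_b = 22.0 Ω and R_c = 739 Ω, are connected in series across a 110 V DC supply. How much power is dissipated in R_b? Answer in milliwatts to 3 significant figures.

Series elements share the same current, so find I first, then use P = I²R.
R_total = 330 + 22.0 + 739 = 1091 Ω
I = V / R_total = 110 / 1091 = 0.1008 A
P_R_b = I² × R_b = (0.1008)² × 22.0 = 0.2236 W

224 mW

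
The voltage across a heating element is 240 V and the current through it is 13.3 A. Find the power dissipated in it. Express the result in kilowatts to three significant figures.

3.19 kW

Both the voltage across and the current through the element are known, so P = V I applies directly.
P = 240 V × 13.30 A = 3192 W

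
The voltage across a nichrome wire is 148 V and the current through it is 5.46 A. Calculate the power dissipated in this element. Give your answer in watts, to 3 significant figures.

Both the voltage across and the current through the element are known, so P = V I applies directly.
P = 148 V × 5.460 A = 808.1 W

808 W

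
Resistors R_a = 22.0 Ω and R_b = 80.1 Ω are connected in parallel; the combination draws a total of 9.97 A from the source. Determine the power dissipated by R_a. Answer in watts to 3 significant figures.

1350 W

Only the total current is stated, so first find the parallel equivalent to get the voltage across the combination.
1/R_eq = 1/22.0 + 1/80.1 ⇒ R_eq = 17.26 Ω
V = I_total × R_eq = 9.970 × 17.26 = 172.1 V
P_R_a = V² / R_a = (172.1)² / 22.0 = 1346 W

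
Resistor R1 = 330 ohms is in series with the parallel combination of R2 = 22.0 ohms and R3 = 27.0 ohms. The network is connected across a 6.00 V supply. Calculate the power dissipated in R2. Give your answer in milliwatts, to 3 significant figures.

2.05 mW

Reduce the parallel pair to R_p first; the network is then a simple series string.
R_p = (22.0×27.0)/(22.0+27.0) = 12.12 Ω
R_total = 330 + 12.12 = 342.1 Ω
I = V / R_total = 6.00 / 342.1 = 0.01754 A
Voltage across the parallel pair: V_p = I × R_p = 0.01754 × 12.12 = 0.2126 V
With V_p across R2, its power is V_p²/R2.
P_R2 = (0.2126)² / 22.0 = 0.002054 W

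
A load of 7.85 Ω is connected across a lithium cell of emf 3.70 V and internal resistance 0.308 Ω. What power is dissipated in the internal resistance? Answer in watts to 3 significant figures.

The source's internal resistance is just another series element carrying I; its dissipation is I²r.
I = ε / (r + R) = 3.70 / (0.308 + 7.85) = 0.4535 A
P_int = I² r = (0.4535)² × 0.308 = 0.06336 W

0.0634 W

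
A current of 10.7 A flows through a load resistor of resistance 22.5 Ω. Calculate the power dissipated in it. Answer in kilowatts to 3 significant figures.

2.58 kW

With I and R stated, P = I²R applies in one step.
P = (10.70 A)² × 22.5 Ω = 2576 W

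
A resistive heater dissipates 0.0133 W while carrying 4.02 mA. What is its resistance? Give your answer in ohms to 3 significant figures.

Inverting the appropriate power form: R = P / I².
R = 0.0133 / (0.004020)² = 823.0 Ω

823 Ω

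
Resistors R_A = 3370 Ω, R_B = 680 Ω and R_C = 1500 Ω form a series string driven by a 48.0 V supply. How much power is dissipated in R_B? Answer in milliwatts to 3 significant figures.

Series elements share the same current, so find I first, then use P = I²R.
R_total = 3370 + 680 + 1500 = 5550 Ω
I = V / R_total = 48.0 / 5550 = 0.008649 A
P_R_B = I² × R_B = (0.008649)² × 680 = 0.05086 W

50.9 mW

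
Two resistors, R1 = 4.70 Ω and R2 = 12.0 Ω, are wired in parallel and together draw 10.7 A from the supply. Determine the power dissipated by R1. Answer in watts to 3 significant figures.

The branches share the same voltage, but only the total current is given — find V from the equivalent resistance first.
1/R_eq = 1/4.70 + 1/12.0 ⇒ R_eq = 3.377 Ω
V = I_total × R_eq = 10.70 × 3.377 = 36.14 V
P_R1 = V² / R1 = (36.14)² / 4.70 = 277.8 W

278 W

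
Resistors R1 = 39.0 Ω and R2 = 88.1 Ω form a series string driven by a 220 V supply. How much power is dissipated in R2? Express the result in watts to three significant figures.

The current is common to all series resistors; compute it, then apply P = I²R for the target.
R_total = 39.0 + 88.1 = 127.1 Ω
I = V / R_total = 220 / 127.1 = 1.731 A
P_R2 = I² × R2 = (1.731)² × 88.1 = 264.0 W

264 W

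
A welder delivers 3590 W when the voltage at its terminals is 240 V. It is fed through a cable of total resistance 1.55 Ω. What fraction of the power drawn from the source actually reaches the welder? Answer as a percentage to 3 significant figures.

91.2 %

I = P / V = 3590 / 240 = 14.96 A through the cable.
P_line = I² R_line = (14.96)² × 1.55 = 346.8 W
P_source = P_load + P_line = 3590 + 346.8 = 3937 W
η = P_load / P_source = 3590 / 3937 = 0.9119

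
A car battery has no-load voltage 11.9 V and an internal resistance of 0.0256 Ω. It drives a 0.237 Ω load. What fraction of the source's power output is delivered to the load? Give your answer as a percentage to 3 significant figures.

90.3 %

η = P_load/(P_load+P_int) = I²R/(I²R+I²r) = R/(R+r) — the I² cancels for series elements.
η = R / (R + r) = 0.237 / (0.237 + 0.0256) = 0.9025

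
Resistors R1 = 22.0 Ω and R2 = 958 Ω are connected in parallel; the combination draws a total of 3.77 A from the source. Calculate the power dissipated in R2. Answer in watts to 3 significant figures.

6.86 W

Only the total current is stated, so first find the parallel equivalent to get the voltage across the combination.
1/R_eq = 1/22.0 + 1/958 ⇒ R_eq = 21.51 Ω
V = I_total × R_eq = 3.770 × 21.51 = 81.08 V
P_R2 = V² / R2 = (81.08)² / 958 = 6.862 W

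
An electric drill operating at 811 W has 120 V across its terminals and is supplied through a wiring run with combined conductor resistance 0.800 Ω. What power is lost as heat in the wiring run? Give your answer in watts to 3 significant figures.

36.5 W

The wiring run and load are in series, so the same current flows in both; the loss is I²R_line.
I = P / V = 811 / 120 = 6.758 A through the wiring run.
P_line = I² R_line = (6.758)² × 0.800 = 36.54 W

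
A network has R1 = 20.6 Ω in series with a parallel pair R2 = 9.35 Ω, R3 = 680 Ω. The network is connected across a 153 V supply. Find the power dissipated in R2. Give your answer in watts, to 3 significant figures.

239 W

First combine the parallel branches into one equivalent R_p, then R1 + R_p is a series pair.
R_p = (9.35×680)/(9.35+680) = 9.223 Ω
R_total = 20.6 + 9.223 = 29.82 Ω
I = V / R_total = 153 / 29.82 = 5.130 A
Voltage across the parallel pair: V_p = I × R_p = 5.130 × 9.223 = 47.32 V
With V_p across R2, its power is V_p²/R2.
P_R2 = (47.32)² / 9.35 = 239.5 W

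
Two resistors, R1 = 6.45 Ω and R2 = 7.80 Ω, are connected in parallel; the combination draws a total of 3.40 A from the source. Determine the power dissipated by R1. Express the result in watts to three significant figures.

22.3 W

Only the total current is stated, so first find the parallel equivalent to get the voltage across the combination.
1/R_eq = 1/6.45 + 1/7.80 ⇒ R_eq = 3.531 Ω
V = I_total × R_eq = 3.400 × 3.531 = 12.00 V
P_R1 = V² / R1 = (12.00)² / 6.45 = 22.34 W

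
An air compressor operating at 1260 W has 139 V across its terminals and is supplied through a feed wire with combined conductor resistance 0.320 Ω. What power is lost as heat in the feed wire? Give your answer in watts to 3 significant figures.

26.3 W

The feed wire and load are in series, so the same current flows in both; the loss is I²R_line.
I = P / V = 1260 / 139 = 9.065 A through the feed wire.
P_line = I² R_line = (9.065)² × 0.320 = 26.29 W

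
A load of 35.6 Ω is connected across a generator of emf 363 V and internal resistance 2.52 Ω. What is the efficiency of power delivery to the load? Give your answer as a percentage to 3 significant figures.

93.4 %

Efficiency is P_load / P_total. With a series r and R sharing the same I, P = I²R for each, so η = R/(R+r).
η = R / (R + r) = 35.6 / (35.6 + 2.52) = 0.9339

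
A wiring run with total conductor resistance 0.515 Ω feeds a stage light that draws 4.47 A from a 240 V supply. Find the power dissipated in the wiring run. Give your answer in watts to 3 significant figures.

10.3 W

Line loss is just I²R for the cable — we know both I and R_line directly.
The wiring run carries the full 4.47 A.
P_line = I² R_line = (4.470)² × 0.515 = 10.29 W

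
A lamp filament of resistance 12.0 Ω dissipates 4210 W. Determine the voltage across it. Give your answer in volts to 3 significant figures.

225 V

The two known quantities fix the third via V = √(P R).
V = √(4210 × 12.0) = 224.8 V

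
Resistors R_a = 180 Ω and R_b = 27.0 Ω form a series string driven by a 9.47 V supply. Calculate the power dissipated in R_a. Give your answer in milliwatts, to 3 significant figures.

Since the resistors are in series they all carry the loop current I = V/R_total; the power in any one is I²R.
R_total = 180 + 27.0 = 207.0 Ω
I = V / R_total = 9.47 / 207.0 = 0.04575 A
P_R_a = I² × R_a = (0.04575)² × 180 = 0.3767 W

377 mW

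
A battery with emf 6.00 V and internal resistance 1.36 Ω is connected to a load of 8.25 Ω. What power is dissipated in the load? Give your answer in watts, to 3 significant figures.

The internal resistance and the load are in series, so the same I flows through both; get I from ε/(r+R), then I²R for the load.
I = ε / (r + R) = 6.00 / (1.36 + 8.25) = 0.6243 A
P_load = I² R = (0.6243)² × 8.25 = 3.216 W

3.22 W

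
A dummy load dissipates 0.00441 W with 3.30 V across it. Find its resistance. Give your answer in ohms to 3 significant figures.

2470 Ω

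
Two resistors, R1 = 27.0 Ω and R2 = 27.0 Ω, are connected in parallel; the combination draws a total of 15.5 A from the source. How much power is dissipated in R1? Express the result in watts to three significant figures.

1620 W

We need the common branch voltage; get it from I_total × R_eq, then P = V²/R for the branch.
1/R_eq = 1/27.0 + 1/27.0 ⇒ R_eq = 13.50 Ω
V = I_total × R_eq = 15.50 × 13.50 = 209.2 V
P_R1 = V² / R1 = (209.2)² / 27.0 = 1622 W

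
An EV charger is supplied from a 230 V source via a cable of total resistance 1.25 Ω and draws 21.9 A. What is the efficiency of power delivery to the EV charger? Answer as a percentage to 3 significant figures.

88.1 %

The cable carries the full 21.9 A.
P_line = I² R_line = (21.90)² × 1.25 = 599.5 W
P_source = V I = 230 × 21.90 = 5037 W; P_load = 4437 W
η = P_load / P_source = 4437 / 5037 = 0.8810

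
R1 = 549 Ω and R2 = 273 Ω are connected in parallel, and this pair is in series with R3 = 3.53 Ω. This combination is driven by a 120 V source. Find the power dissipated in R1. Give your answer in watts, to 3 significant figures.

Reduce the parallel combination to a single R_p; the circuit then becomes R_p in series with the remaining resistor.
R_p = (549×273)/(549+273) = 182.3 Ω
R_total = R_p + 3.53 = 182.3 + 3.53 = 185.9 Ω
I = V / R_total = 120 / 185.9 = 0.6456 A
Voltage across the parallel pair: V_p = I × R_p = 0.6456 × 182.3 = 117.7 V
R1 sits across V_p; its power is V_p²/R.
P_R1 = (117.7)² / 549 = 25.24 W

25.2 W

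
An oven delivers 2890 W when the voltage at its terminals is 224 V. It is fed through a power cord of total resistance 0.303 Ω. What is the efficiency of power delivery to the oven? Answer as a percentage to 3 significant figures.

98.3 %

I = P / V = 2890 / 224 = 12.90 A through the power cord.
P_line = I² R_line = (12.90)² × 0.303 = 50.44 W
P_source = P_load + P_line = 2890 + 50.44 = 2940 W
η = P_load / P_source = 2890 / 2940 = 0.9828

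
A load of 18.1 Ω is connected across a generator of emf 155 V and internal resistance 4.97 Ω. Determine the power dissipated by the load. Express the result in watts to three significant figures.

817 W

The internal resistance and the load are in series, so the same I flows through both; get I from ε/(r+R), then I²R for the load.
I = ε / (r + R) = 155 / (4.97 + 18.1) = 6.719 A
P_load = I² R = (6.719)² × 18.1 = 817.0 W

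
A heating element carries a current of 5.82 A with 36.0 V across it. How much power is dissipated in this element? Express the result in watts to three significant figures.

210 W

V and I are known directly — P = V I, no intermediate step needed.
P = 36.0 V × 5.820 A = 209.5 W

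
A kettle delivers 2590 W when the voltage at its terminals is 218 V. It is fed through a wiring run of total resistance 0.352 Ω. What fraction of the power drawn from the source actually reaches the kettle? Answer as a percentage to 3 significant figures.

98.1 %

I = P / V = 2590 / 218 = 11.88 A through the wiring run.
P_line = I² R_line = (11.88)² × 0.352 = 49.69 W
P_source = P_load + P_line = 2590 + 49.69 = 2640 W
η = P_load / P_source = 2590 / 2640 = 0.9812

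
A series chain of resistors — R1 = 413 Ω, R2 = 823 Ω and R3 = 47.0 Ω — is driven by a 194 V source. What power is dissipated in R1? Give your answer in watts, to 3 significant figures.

9.44 W

Series elements share the same current, so find I first, then use P = I²R.
R_total = 413 + 823 + 47.0 = 1283 Ω
I = V / R_total = 194 / 1283 = 0.1512 A
P_R1 = I² × R1 = (0.1512)² × 413 = 9.443 W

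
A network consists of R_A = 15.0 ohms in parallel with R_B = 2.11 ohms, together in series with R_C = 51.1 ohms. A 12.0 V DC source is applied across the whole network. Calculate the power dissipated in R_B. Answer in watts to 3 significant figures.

Collapse the R_A‖R_B pair into one equivalent R_p; then R_p and R_C form a series string.
R_p = (15.0×2.11)/(15.0+2.11) = 1.850 Ω
R_total = R_p + 51.1 = 1.850 + 51.1 = 52.95 Ω
I = V / R_total = 12.0 / 52.95 = 0.2266 A
Voltage across the parallel pair: V_p = I × R_p = 0.2266 × 1.850 = 0.4192 V
Use P = V²/R for R_B with V = V_p.
P_R_B = (0.4192)² / 2.11 = 0.08329 W

0.0833 W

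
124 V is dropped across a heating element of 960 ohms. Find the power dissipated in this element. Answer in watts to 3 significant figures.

16.0 W

V and R are stated; P = V²/R avoids computing the current.
P = (124 V)² / 960 Ω = 16.02 W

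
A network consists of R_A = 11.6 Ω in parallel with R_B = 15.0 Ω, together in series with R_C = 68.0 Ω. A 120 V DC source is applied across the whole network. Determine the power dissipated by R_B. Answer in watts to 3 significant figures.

7.39 W

First find R_p for the parallel pair, then treat R_p + R_C as a series loop.
R_p = (11.6×15.0)/(11.6+15.0) = 6.541 Ω
R_total = R_p + 68.0 = 6.541 + 68.0 = 74.54 Ω
I = V / R_total = 120 / 74.54 = 1.610 A
Voltage across the parallel pair: V_p = I × R_p = 1.610 × 6.541 = 10.53 V
R_B sits across V_p; its power is V_p²/R.
P_R_B = (10.53)² / 15.0 = 7.393 W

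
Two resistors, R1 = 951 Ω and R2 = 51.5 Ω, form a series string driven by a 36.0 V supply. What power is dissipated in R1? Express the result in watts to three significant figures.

1.23 W

Since the resistors are in series they all carry the loop current I = V/R_total; the power in any one is I²R.
R_total = 951 + 51.5 = 1002 Ω
I = V / R_total = 36.0 / 1002 = 0.03591 A
P_R1 = I² × R1 = (0.03591)² × 951 = 1.226 W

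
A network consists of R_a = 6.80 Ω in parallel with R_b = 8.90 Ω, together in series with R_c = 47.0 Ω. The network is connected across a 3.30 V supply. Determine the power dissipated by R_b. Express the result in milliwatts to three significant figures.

7.03 mW

Collapse the R_a‖R_b pair into one equivalent R_p; then R_p and R_c form a series string.
R_p = (6.80×8.90)/(6.80+8.90) = 3.855 Ω
R_total = R_p + 47.0 = 3.855 + 47.0 = 50.85 Ω
I = V / R_total = 3.30 / 50.85 = 0.06489 A
Voltage across the parallel pair: V_p = I × R_p = 0.06489 × 3.855 = 0.2501 V
R_b sits across V_p; its power is V_p²/R.
P_R_b = (0.2501)² / 8.90 = 0.007030 W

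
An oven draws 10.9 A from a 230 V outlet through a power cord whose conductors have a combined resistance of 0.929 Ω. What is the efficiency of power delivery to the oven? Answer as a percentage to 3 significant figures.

95.6 %

The power cord carries the full 10.9 A.
P_line = I² R_line = (10.90)² × 0.929 = 110.4 W
P_source = V I = 230 × 10.90 = 2507 W; P_load = 2397 W
η = P_load / P_source = 2397 / 2507 = 0.9560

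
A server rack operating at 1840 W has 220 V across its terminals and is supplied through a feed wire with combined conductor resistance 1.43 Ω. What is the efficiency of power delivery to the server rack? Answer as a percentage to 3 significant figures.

I = P / V = 1840 / 220 = 8.364 A through the feed wire.
P_line = I² R_line = (8.364)² × 1.43 = 100.0 W
P_source = P_load + P_line = 1840 + 100.0 = 1940 W
η = P_load / P_source = 1840 / 1940 = 0.9484

94.8 %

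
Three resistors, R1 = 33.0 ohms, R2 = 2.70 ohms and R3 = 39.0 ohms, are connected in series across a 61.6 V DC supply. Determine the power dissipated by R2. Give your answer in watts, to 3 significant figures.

Series elements share the same current, so find I first, then use P = I²R.
R_total = 33.0 + 2.70 + 39.0 = 74.70 Ω
I = V / R_total = 61.6 / 74.70 = 0.8246 A
P_R2 = I² × R2 = (0.8246)² × 2.70 = 1.836 W

1.84 W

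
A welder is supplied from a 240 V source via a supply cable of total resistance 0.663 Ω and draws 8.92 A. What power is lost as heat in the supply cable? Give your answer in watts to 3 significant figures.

The supply cable is a series resistance carrying the load current; its dissipation is I²R_line.
The supply cable carries the full 8.92 A.
P_line = I² R_line = (8.920)² × 0.663 = 52.75 W

52.8 W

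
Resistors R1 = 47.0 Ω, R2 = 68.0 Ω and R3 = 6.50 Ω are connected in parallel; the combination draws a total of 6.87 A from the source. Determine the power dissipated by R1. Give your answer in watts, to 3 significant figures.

27.9 W

We need the common branch voltage; get it from I_total × R_eq, then P = V²/R for the branch.
1/R_eq = 1/47.0 + 1/68.0 + 1/6.50 ⇒ R_eq = 5.268 Ω
V = I_total × R_eq = 6.870 × 5.268 = 36.19 V
P_R1 = V² / R1 = (36.19)² / 47.0 = 27.87 W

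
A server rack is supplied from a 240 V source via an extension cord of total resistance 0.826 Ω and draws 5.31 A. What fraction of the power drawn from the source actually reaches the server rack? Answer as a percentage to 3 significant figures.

The extension cord carries the full 5.31 A.
P_line = I² R_line = (5.310)² × 0.826 = 23.29 W
P_source = V I = 240 × 5.310 = 1274 W; P_load = 1251 W
η = P_load / P_source = 1251 / 1274 = 0.9817

98.2 %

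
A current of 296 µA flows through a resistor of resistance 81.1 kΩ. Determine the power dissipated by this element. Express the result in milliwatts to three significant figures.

7.11 mW

Current and resistance are given, so P = I²R is the direct form.
P = (0.0002960 A)² × 81100 Ω = 0.007106 W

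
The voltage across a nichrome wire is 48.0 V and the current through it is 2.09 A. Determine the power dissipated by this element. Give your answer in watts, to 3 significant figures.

100 W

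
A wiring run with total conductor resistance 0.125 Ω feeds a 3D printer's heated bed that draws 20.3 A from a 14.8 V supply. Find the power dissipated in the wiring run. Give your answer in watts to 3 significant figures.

Only the current and the line resistance are needed for the I²R loss.
The wiring run carries the full 20.3 A.
P_line = I² R_line = (20.30)² × 0.125 = 51.51 W

51.5 W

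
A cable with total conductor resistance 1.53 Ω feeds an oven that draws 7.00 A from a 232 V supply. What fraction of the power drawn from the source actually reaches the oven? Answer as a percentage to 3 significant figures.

95.4 %

The cable carries the full 7.00 A.
P_line = I² R_line = (7.000)² × 1.53 = 74.97 W
P_source = V I = 232 × 7.000 = 1624 W; P_load = 1549 W
η = P_load / P_source = 1549 / 1624 = 0.9538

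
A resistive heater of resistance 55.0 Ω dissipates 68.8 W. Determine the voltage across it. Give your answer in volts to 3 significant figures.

The two known quantities fix the third via V = √(P R).
V = √(68.8 × 55.0) = 61.51 V

61.5 V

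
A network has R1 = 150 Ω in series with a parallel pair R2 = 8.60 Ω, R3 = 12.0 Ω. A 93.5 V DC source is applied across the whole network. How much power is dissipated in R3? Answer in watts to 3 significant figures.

0.761 W

Collapse R2‖R3 to a single equivalent, reducing the network to two series elements.
R_p = (8.60×12.0)/(8.60+12.0) = 5.010 Ω
R_total = 150 + 5.010 = 155.0 Ω
I = V / R_total = 93.5 / 155.0 = 0.6032 A
Voltage across the parallel pair: V_p = I × R_p = 0.6032 × 5.010 = 3.022 V
R3 is across V_p, so use P = V²/R for that branch.
P_R3 = (3.022)² / 12.0 = 0.7609 W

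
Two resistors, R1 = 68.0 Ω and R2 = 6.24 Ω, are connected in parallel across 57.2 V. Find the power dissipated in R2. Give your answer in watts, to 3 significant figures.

The supply voltage appears across each parallel branch — just use P = V²/R2.
P_R2 = V² / R2 = (57.2)² / 6.24 Ω = 524.3 W

524 W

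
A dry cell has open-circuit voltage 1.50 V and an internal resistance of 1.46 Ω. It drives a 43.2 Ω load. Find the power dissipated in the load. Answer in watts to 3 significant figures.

0.0487 W

The internal resistance and the load are in series, so the same I flows through both; get I from ε/(r+R), then I²R for the load.
I = ε / (r + R) = 1.50 / (1.46 + 43.2) = 0.03359 A
P_load = I² R = (0.03359)² × 43.2 = 0.04873 W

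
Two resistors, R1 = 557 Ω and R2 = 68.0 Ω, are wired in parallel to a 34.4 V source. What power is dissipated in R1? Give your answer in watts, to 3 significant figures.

2.12 W

The supply voltage appears across each parallel branch — just use P = V²/R1.
P_R1 = V² / R1 = (34.4)² / 557 Ω = 2.125 W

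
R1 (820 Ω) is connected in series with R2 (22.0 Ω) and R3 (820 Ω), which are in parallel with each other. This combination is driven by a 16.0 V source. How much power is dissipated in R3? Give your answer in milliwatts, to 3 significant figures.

Collapse R2‖R3 to a single equivalent, reducing the network to two series elements.
R_p = (22.0×820)/(22.0+820) = 21.43 Ω
R_total = 820 + 21.43 = 841.4 Ω
I = V / R_total = 16.0 / 841.4 = 0.01902 A
Voltage across the parallel pair: V_p = I × R_p = 0.01902 × 21.43 = 0.4074 V
With V_p across R3, its power is V_p²/R3.
P_R3 = (0.4074)² / 820 = 0.0002024 W

0.202 mW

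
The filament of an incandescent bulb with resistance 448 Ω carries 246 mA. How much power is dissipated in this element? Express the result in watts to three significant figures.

Current and resistance are given, so P = I²R is the direct form.
P = (0.2460 A)² × 448 Ω = 27.11 W

27.1 W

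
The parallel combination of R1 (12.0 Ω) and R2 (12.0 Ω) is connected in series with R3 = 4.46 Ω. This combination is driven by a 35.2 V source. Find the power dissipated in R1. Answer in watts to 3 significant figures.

Combine R1 and R2 into their parallel equivalent first, reducing the network to two series resistors.
R_p = (12.0×12.0)/(12.0+12.0) = 6.000 Ω
R_total = R_p + 4.46 = 6.000 + 4.46 = 10.46 Ω
I = V / R_total = 35.2 / 10.46 = 3.365 A
Voltage across the parallel pair: V_p = I × R_p = 3.365 × 6.000 = 20.19 V
Use P = V²/R for R1 with V = V_p.
P_R1 = (20.19)² / 12.0 = 33.97 W

34.0 W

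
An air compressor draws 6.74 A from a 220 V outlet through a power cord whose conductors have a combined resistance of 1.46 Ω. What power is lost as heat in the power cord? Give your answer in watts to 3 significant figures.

66.3 W

Only the current and the line resistance are needed for the I²R loss.
The power cord carries the full 6.74 A.
P_line = I² R_line = (6.740)² × 1.46 = 66.32 W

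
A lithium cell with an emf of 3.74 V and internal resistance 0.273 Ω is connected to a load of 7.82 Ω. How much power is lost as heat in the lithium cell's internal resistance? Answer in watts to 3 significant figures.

The internal resistance carries the same current as the load; P_int = I²r.
I = ε / (r + R) = 3.74 / (0.273 + 7.82) = 0.4621 A
P_int = I² r = (0.4621)² × 0.273 = 0.05830 W

0.0583 W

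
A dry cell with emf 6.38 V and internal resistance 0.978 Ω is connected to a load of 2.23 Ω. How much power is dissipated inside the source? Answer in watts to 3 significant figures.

The internal resistance carries the same current as the load; P_int = I²r.
I = ε / (r + R) = 6.38 / (0.978 + 2.23) = 1.989 A
P_int = I² r = (1.989)² × 0.978 = 3.868 W

3.87 W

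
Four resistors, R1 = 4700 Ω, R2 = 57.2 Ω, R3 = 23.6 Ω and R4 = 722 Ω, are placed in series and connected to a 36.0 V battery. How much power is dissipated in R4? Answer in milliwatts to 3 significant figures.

30.9 mW

Every series element carries the same I. Get I from the total resistance, then P = I² × R4.
R_total = 4700 + 57.2 + 23.6 + 722 = 5503 Ω
I = V / R_total = 36.0 / 5503 = 0.006542 A
P_R4 = I² × R4 = (0.006542)² × 722 = 0.03090 W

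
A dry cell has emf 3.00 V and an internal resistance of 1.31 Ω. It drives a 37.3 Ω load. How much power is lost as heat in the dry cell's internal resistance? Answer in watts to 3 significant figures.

0.00791 W

The source's internal resistance is just another series element carrying I; its dissipation is I²r.
I = ε / (r + R) = 3.00 / (1.31 + 37.3) = 0.07770 A
P_int = I² r = (0.07770)² × 1.31 = 0.007909 W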